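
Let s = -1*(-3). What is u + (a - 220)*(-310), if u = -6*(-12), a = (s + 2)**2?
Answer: 60522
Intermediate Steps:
s = 3
a = 25 (a = (3 + 2)**2 = 5**2 = 25)
u = 72
u + (a - 220)*(-310) = 72 + (25 - 220)*(-310) = 72 - 195*(-310) = 72 + 60450 = 60522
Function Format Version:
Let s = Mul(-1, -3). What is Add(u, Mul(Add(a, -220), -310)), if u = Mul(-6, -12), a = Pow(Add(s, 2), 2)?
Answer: 60522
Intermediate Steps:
s = 3
a = 25 (a = Pow(Add(3, 2), 2) = Pow(5, 2) = 25)
u = 72
Add(u, Mul(Add(a, -220), -310)) = Add(72, Mul(Add(25, -220), -310)) = Add(72, Mul(-195, -310)) = Add(72, 60450) = 60522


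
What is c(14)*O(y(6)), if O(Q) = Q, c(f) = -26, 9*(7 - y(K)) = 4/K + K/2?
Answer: -4628/27 ≈ -171.41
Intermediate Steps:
y(K) = 7 - 4/(9*K) - K/18 (y(K) = 7 - (4/K + K/2)/9 = 7 - (K/2 + 4/K)/9 = 7 + (-4/(9*K) - K/18) = 7 - 4/(9*K) - K/18)
c(14)*O(y(6)) = -26*(7 - 4/9/6 - 1/18*6) = -26*(7 - 4/9*⅙ - ⅓) = -26*(7 - 2/27 - ⅓) = -26*178/27 = -4628/27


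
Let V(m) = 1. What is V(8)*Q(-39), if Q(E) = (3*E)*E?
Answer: 4563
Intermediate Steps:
Q(E) = 3*E²
V(8)*Q(-39) = 1*(3*(-39)²) = 1*(3*1521) = 1*4563 = 4563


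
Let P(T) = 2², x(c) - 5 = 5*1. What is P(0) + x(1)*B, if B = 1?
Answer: 14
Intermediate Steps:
x(c) = 10 (x(c) = 5 + 5*1 = 5 + 5 = 10)
P(T) = 4
P(0) + x(1)*B = 4 + 10*1 = 4 + 10 = 14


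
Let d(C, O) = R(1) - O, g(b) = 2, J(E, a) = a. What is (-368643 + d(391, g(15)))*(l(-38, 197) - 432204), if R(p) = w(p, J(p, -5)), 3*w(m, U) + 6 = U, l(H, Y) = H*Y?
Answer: 486273396740/3 ≈ 1.6209e+11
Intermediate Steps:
w(m, U) = -2 + U/3
R(p) = -11/3 (R(p) = -2 + (1/3)*(-5) = -2 - 5/3 = -11/3)
d(C, O) = -11/3 - O
(-368643 + d(391, g(15)))*(l(-38, 197) - 432204) = (-368643 + (-11/3 - 1*2))*(-38*197 - 432204) = (-368643 + (-11/3 - 2))*(-7486 - 432204) = (-368643 - 17/3)*(-439690) = -1105946/3*(-439690) = 486273396740/3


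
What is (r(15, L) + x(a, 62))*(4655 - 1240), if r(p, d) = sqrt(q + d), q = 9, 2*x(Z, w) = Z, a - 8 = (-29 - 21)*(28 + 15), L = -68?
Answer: -3657465 + 3415*I*sqrt(59) ≈ -3.6575e+6 + 26231.0*I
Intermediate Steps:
a = -2142 (a = 8 + (-29 - 21)*(28 + 15) = 8 - 50*43 = 8 - 2150 = -2142)
x(Z, w) = Z/2
r(p, d) = sqrt(9 + d)
(r(15, L) + x(a, 62))*(4655 - 1240) = (sqrt(9 - 68) + (1/2)*(-2142))*(4655 - 1240) = (sqrt(-59) - 1071)*3415 = (I*sqrt(59) - 1071)*3415 = (-1071 + I*sqrt(59))*3415 = -3657465 + 3415*I*sqrt(59)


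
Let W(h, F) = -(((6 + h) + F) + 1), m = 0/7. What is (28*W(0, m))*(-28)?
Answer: 5488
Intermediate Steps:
m = 0 (m = 0*(1/7) = 0)
W(h, F) = -7 - F - h (W(h, F) = -((6 + F + h) + 1) = -(7 + F + h) = -7 - F - h)
(28*W(0, m))*(-28) = (28*(-7 - 1*0 - 1*0))*(-28) = (28*(-7 + 0 + 0))*(-28) = (28*(-7))*(-28) = -196*(-28) = 5488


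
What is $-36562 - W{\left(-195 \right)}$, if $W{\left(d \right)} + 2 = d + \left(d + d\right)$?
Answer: $-35975$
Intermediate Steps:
$W{\left(d \right)} = -2 + 3 d$ ($W{\left(d \right)} = -2 + \left(d + \left(d + d\right)\right) = -2 + \left(d + 2 d\right) = -2 + 3 d$)
$-36562 - W{\left(-195 \right)} = -36562 - \left(-2 + 3 \left(-195\right)\right) = -36562 - \left(-2 - 585\right) = -36562 - -587 = -36562 + 587 = -35975$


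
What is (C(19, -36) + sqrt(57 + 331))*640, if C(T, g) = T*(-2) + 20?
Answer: -11520 + 1280*sqrt(97) ≈ 1086.5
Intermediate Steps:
C(T, g) = 20 - 2*T (C(T, g) = -2*T + 20 = 20 - 2*T)
(C(19, -36) + sqrt(57 + 331))*640 = ((20 - 2*19) + sqrt(57 + 331))*640 = ((20 - 38) + sqrt(388))*640 = (-18 + 2*sqrt(97))*640 = -11520 + 1280*sqrt(97)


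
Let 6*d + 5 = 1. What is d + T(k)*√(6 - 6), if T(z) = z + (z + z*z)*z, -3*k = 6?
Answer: -⅔ ≈ -0.66667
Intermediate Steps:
d = -⅔ (d = -⅚ + (⅙)*1 = -⅚ + ⅙ = -⅔ ≈ -0.66667)
k = -2 (k = -⅓*6 = -2)
T(z) = z + z*(z + z²) (T(z) = z + (z + z²)*z = z + z*(z + z²))
d + T(k)*√(6 - 6) = -⅔ + (-2*(1 - 2 + (-2)²))*√(6 - 6) = -⅔ + (-2*(1 - 2 + 4))*√0 = -⅔ - 2*3*0 = -⅔ - 6*0 = -⅔ + 0 = -⅔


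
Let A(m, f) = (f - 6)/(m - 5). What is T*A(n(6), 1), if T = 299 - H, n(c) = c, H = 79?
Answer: -1100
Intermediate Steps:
A(m, f) = (-6 + f)/(-5 + m)
T = 220 (T = 299 - 1*79 = 299 - 79 = 220)
T*A(n(6), 1) = 220*((-6 + 1)/(-5 + 6)) = 220*(-5/1) = 220*(1*(-5)) = 220*(-5) = -1100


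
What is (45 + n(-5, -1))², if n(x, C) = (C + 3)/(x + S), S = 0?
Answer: 49729/25 ≈ 1989.2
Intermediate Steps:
n(x, C) = (3 + C)/x (n(x, C) = (C + 3)/(x + 0) = (3 + C)/x)
(45 + n(-5, -1))² = (45 + (3 - 1)/(-5))² = (45 - ⅕*2)² = (45 - ⅖)² = (223/5)² = 49729/25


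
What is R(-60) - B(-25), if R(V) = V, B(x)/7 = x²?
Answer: -4435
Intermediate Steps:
B(x) = 7*x²
R(-60) - B(-25) = -60 - 7*(-25)² = -60 - 7*625 = -60 - 1*4375 = -60 - 4375 = -4435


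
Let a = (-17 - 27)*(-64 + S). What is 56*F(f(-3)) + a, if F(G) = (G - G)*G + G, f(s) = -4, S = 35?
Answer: 1052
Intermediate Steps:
F(G) = G (F(G) = 0*G + G = 0 + G = G)
a = 1276 (a = (-17 - 27)*(-64 + 35) = -44*(-29) = 1276)
56*F(f(-3)) + a = 56*(-4) + 1276 = -224 + 1276 = 1052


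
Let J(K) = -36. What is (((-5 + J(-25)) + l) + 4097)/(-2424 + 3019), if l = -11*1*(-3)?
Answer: 4089/595 ≈ 6.8723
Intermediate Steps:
l = 33 (l = -11*(-3) = 33)
(((-5 + J(-25)) + l) + 4097)/(-2424 + 3019) = (((-5 - 36) + 33) + 4097)/(-2424 + 3019) = ((-41 + 33) + 4097)/595 = (-8 + 4097)*(1/595) = 4089*(1/595) = 4089/595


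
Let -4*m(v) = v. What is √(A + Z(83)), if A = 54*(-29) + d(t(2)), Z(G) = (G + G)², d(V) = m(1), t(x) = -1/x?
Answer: 3*√11551/2 ≈ 161.21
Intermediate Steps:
m(v) = -v/4
d(V) = -¼ (d(V) = -¼*1 = -¼)
Z(G) = 4*G² (Z(G) = (2*G)² = 4*G²)
A = -6265/4 (A = 54*(-29) - ¼ = -1566 - ¼ = -6265/4 ≈ -1566.3)
√(A + Z(83)) = √(-6265/4 + 4*83²) = √(-6265/4 + 4*6889) = √(-6265/4 + 27556) = √(103959/4) = 3*√11551/2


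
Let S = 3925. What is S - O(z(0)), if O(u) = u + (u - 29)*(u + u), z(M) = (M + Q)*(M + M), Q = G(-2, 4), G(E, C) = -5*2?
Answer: 3925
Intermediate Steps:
G(E, C) = -10
Q = -10
z(M) = 2*M*(-10 + M) (z(M) = (M - 10)*(M + M) = (-10 + M)*(2*M) = 2*M*(-10 + M))
O(u) = u + 2*u*(-29 + u) (O(u) = u + (-29 + u)*(2*u) = u + 2*u*(-29 + u))
S - O(z(0)) = 3925 - 2*0*(-10 + 0)*(-57 + 2*(2*0*(-10 + 0))) = 3925 - 2*0*(-10)*(-57 + 2*(2*0*(-10))) = 3925 - 0*(-57 + 2*0) = 3925 - 0*(-57 + 0) = 3925 - 0*(-57) = 3925 - 1*0 = 3925 + 0 = 3925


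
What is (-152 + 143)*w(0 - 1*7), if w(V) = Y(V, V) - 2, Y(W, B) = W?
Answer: 81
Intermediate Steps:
w(V) = -2 + V (w(V) = V - 2 = -2 + V)
(-152 + 143)*w(0 - 1*7) = (-152 + 143)*(-2 + (0 - 1*7)) = -9*(-2 + (0 - 7)) = -9*(-2 - 7) = -9*(-9) = 81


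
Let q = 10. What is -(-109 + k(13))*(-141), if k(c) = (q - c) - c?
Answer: -17625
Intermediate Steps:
k(c) = 10 - 2*c (k(c) = (10 - c) - c = 10 - 2*c)
-(-109 + k(13))*(-141) = -(-109 + (10 - 2*13))*(-141) = -(-109 + (10 - 26))*(-141) = -(-109 - 16)*(-141) = -(-125)*(-141) = -1*17625 = -17625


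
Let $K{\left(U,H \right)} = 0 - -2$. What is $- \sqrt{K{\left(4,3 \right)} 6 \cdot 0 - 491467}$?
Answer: $- i \sqrt{491467} \approx - 701.05 i$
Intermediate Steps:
$K{\left(U,H \right)} = 2$ ($K{\left(U,H \right)} = 0 + 2 = 2$)
$- \sqrt{K{\left(4,3 \right)} 6 \cdot 0 - 491467} = - \sqrt{2 \cdot 6 \cdot 0 - 491467} = - \sqrt{12 \cdot 0 - 491467} = - \sqrt{0 - 491467} = - \sqrt{-491467} = - i \sqrt{491467}$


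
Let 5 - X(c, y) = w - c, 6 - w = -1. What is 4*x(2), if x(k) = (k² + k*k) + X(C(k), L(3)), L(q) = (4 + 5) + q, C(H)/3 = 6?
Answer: 96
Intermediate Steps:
w = 7 (w = 6 - 1*(-1) = 6 + 1 = 7)
C(H) = 18 (C(H) = 3*6 = 18)
L(q) = 9 + q
X(c, y) = -2 + c (X(c, y) = 5 - (7 - c) = 5 + (-7 + c) = -2 + c)
x(k) = 16 + 2*k² (x(k) = (k² + k*k) + (-2 + 18) = (k² + k²) + 16 = 2*k² + 16 = 16 + 2*k²)
4*x(2) = 4*(16 + 2*2²) = 4*(16 + 2*4) = 4*(16 + 8) = 4*24 = 96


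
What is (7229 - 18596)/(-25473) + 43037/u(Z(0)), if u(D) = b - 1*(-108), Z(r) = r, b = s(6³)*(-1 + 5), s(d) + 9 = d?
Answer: 368973671/7947576 ≈ 46.426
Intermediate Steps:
s(d) = -9 + d
b = 828 (b = (-9 + 6³)*(-1 + 5) = (-9 + 216)*4 = 207*4 = 828)
u(D) = 936 (u(D) = 828 - 1*(-108) = 828 + 108 = 936)
(7229 - 18596)/(-25473) + 43037/u(Z(0)) = (7229 - 18596)/(-25473) + 43037/936 = -11367*(-1/25473) + 43037*(1/936) = 3789/8491 + 43037/936 = 368973671/7947576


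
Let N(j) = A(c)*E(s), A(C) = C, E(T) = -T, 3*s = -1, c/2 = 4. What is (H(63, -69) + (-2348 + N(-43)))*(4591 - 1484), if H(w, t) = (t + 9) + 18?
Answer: -22252334/3 ≈ -7.4174e+6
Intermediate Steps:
c = 8 (c = 2*4 = 8)
s = -1/3 (s = (1/3)*(-1) = -1/3 ≈ -0.33333)
H(w, t) = 27 + t (H(w, t) = (9 + t) + 18 = 27 + t)
N(j) = 8/3 (N(j) = 8*(-1*(-1/3)) = 8*(1/3) = 8/3)
(H(63, -69) + (-2348 + N(-43)))*(4591 - 1484) = ((27 - 69) + (-2348 + 8/3))*(4591 - 1484) = (-42 - 7036/3)*3107 = -7162/3*3107 = -22252334/3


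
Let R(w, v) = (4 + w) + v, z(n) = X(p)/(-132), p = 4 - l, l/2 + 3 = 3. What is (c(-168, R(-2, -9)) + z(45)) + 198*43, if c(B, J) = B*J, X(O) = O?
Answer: 319769/33 ≈ 9690.0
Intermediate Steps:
l = 0 (l = -6 + 2*3 = -6 + 6 = 0)
p = 4 (p = 4 - 1*0 = 4 + 0 = 4)
z(n) = -1/33 (z(n) = 4/(-132) = 4*(-1/132) = -1/33)
R(w, v) = 4 + v + w
(c(-168, R(-2, -9)) + z(45)) + 198*43 = (-168*(4 - 9 - 2) - 1/33) + 198*43 = (-168*(-7) - 1/33) + 8514 = (1176 - 1/33) + 8514 = 38807/33 + 8514 = 319769/33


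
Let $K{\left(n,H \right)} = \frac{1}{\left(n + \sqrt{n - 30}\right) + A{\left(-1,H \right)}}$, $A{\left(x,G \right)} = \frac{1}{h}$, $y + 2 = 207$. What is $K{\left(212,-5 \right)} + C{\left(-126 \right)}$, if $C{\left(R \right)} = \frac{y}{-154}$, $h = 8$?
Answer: $- \frac{585882301}{441696794} - \frac{64 \sqrt{182}}{2868161} \approx -1.3267$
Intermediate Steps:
$y = 205$ ($y = -2 + 207 = 205$)
$A{\left(x,G \right)} = \frac{1}{8}$
$C{\left(R \right)} = - \frac{205}{154}$ ($C{\left(R \right)} = \frac{205}{-154} = 205 \left(- \frac{1}{154}\right) = - \frac{205}{154}$)
$K{\left(n,H \right)} = \frac{1}{\frac{1}{8} + n + \sqrt{-30 + n}}$ ($K{\left(n,H \right)} = \frac{1}{\left(n + \sqrt{n - 30}\right) + \frac{1}{8}} = \frac{1}{\left(n + \sqrt{-30 + n}\right) + \frac{1}{8}} = \frac{1}{\frac{1}{8} + n + \sqrt{-30 + n}}$)
$K{\left(212,-5 \right)} + C{\left(-126 \right)} = \frac{8}{1 + 8 \cdot 212 + 8 \sqrt{-30 + 212}} - \frac{205}{154} = \frac{8}{1 + 1696 + 8 \sqrt{182}} - \frac{205}{154} = \frac{8}{1697 + 8 \sqrt{182}} - \frac{205}{154} = - \frac{205}{154} + \frac{8}{1697 + 8 \sqrt{182}}$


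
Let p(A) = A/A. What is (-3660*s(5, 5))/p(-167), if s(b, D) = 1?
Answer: -3660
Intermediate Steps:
p(A) = 1
(-3660*s(5, 5))/p(-167) = -3660*1/1 = -3660*1 = -3660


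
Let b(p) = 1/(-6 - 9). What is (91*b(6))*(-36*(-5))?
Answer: -1092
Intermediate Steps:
b(p) = -1/15 (b(p) = 1/(-15) = -1/15)
(91*b(6))*(-36*(-5)) = (91*(-1/15))*(-36*(-5)) = -91/15*180 = -1092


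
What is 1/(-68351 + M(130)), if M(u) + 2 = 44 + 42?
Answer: -1/68267 ≈ -1.4648e-5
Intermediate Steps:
M(u) = 84 (M(u) = -2 + (44 + 42) = -2 + 86 = 84)
1/(-68351 + M(130)) = 1/(-68351 + 84) = 1/(-68267) = -1/68267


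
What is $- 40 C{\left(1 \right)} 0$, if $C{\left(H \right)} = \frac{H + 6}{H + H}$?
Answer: $0$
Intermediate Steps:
$C{\left(H \right)} = \frac{6 + H}{2 H}$
$- 40 C{\left(1 \right)} 0 = - 40 \frac{6 + 1}{2 \cdot 1} \cdot 0 = - 40 \cdot \frac{1}{2} \cdot 1 \cdot 7 \cdot 0 = \left(-40\right) \frac{7}{2} \cdot 0 = \left(-140\right) 0 = 0$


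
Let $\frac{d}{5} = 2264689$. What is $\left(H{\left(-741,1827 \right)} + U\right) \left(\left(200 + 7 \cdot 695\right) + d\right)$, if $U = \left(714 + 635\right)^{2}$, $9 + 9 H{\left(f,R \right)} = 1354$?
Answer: $\frac{61851980428180}{3} \approx 2.0617 \cdot 10^{13}$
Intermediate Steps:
$H{\left(f,R \right)} = \frac{1345}{9}$ ($H{\left(f,R \right)} = -1 + \frac{1}{9} \cdot 1354 = -1 + \frac{1354}{9} = \frac{1345}{9}$)
$U = 1819801$ ($U = 1349^{2} = 1819801$)
$d = 11323445$ ($d = 5 \cdot 2264689 = 11323445$)
$\left(H{\left(-741,1827 \right)} + U\right) \left(\left(200 + 7 \cdot 695\right) + d\right) = \left(\frac{1345}{9} + 1819801\right) \left(\left(200 + 7 \cdot 695\right) + 11323445\right) = \frac{16379554 \left(\left(200 + 4865\right) + 11323445\right)}{9} = \frac{16379554 \left(5065 + 11323445\right)}{9} = \frac{16379554}{9} \cdot 11328510 = \frac{61851980428180}{3}$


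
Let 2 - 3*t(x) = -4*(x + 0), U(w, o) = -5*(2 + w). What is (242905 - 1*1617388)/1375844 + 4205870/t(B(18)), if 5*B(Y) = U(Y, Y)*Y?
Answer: -8680919759697/989231836 ≈ -8775.4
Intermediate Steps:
U(w, o) = -10 - 5*w
B(Y) = Y*(-10 - 5*Y)/5 (B(Y) = ((-10 - 5*Y)*Y)/5 = (Y*(-10 - 5*Y))/5 = Y*(-10 - 5*Y)/5)
t(x) = 2/3 + 4*x/3 (t(x) = 2/3 - (-4)*(x + 0)/3 = 2/3 - (-4)*x/3 = 2/3 + 4*x/3)
(242905 - 1*1617388)/1375844 + 4205870/t(B(18)) = (242905 - 1*1617388)/1375844 + 4205870/(2/3 + 4*(-1*18*(2 + 18))/3) = (242905 - 1617388)*(1/1375844) + 4205870/(2/3 + 4*(-1*18*20)/3) = -1374483*1/1375844 + 4205870/(2/3 + (4/3)*(-360)) = -1374483/1375844 + 4205870/(2/3 - 480) = -1374483/1375844 + 4205870/(-1438/3) = -1374483/1375844 + 4205870*(-3/1438) = -1374483/1375844 - 6308805/719 = -8680919759697/989231836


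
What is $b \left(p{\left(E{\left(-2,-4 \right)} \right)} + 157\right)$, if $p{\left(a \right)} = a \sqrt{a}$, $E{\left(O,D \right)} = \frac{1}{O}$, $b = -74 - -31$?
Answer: $-6751 + \frac{43 i \sqrt{2}}{4} \approx -6751.0 + 15.203 i$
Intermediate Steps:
$b = -43$ ($b = -74 + 31 = -43$)
$p{\left(a \right)} = a^{\frac{3}{2}}$
$b \left(p{\left(E{\left(-2,-4 \right)} \right)} + 157\right) = - 43 \left(\left(\frac{1}{-2}\right)^{\frac{3}{2}} + 157\right) = - 43 \left(\left(- \frac{1}{2}\right)^{\frac{3}{2}} + 157\right) = - 43 \left(- \frac{i \sqrt{2}}{4} + 157\right) = - 43 \left(157 - \frac{i \sqrt{2}}{4}\right) = -6751 + \frac{43 i \sqrt{2}}{4}$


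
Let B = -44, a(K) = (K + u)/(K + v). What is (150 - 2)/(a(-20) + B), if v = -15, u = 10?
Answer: -518/153 ≈ -3.3856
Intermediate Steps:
a(K) = (10 + K)/(-15 + K) (a(K) = (K + 10)/(K - 15) = (10 + K)/(-15 + K))
(150 - 2)/(a(-20) + B) = (150 - 2)/((10 - 20)/(-15 - 20) - 44) = 148/(-10/(-35) - 44) = 148/(-1/35*(-10) - 44) = 148/(2/7 - 44) = 148/(-306/7) = 148*(-7/306) = -518/153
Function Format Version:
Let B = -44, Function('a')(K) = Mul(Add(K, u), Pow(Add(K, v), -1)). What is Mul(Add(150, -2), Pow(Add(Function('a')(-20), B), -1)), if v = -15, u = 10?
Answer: Rational(-518, 153) ≈ -3.3856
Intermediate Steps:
Function('a')(K) = Mul(Pow(Add(-15, K), -1), Add(10, K)) (Function('a')(K) = Mul(Add(K, 10), Pow(Add(K, -15), -1)) = Mul(Add(10, K), Pow(Add(-15, K), -1)) = Mul(Pow(Add(-15, K), -1), Add(10, K)))
Mul(Add(150, -2), Pow(Add(Function('a')(-20), B), -1)) = Mul(Add(150, -2), Pow(Add(Mul(Pow(Add(-15, -20), -1), Add(10, -20)), -44), -1)) = Mul(148, Pow(Add(Mul(Pow(-35, -1), -10), -44), -1)) = Mul(148, Pow(Add(Mul(Rational(-1, 35), -10), -44), -1)) = Mul(148, Pow(Add(Rational(2, 7), -44), -1)) = Mul(148, Pow(Rational(-306, 7), -1)) = Mul(148, Rational(-7, 306)) = Rational(-518, 153)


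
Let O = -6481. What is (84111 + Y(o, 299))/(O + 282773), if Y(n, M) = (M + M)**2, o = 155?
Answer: 441715/276292 ≈ 1.5987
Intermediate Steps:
Y(n, M) = 4*M**2 (Y(n, M) = (2*M)**2 = 4*M**2)
(84111 + Y(o, 299))/(O + 282773) = (84111 + 4*299**2)/(-6481 + 282773) = (84111 + 4*89401)/276292 = (84111 + 357604)*(1/276292) = 441715*(1/276292) = 441715/276292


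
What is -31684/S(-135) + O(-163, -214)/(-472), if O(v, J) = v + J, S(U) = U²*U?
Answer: 942516223/1161297000 ≈ 0.81161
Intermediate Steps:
S(U) = U³
O(v, J) = J + v
-31684/S(-135) + O(-163, -214)/(-472) = -31684/((-135)³) + (-214 - 163)/(-472) = -31684/(-2460375) - 377*(-1/472) = -31684*(-1/2460375) + 377/472 = 31684/2460375 + 377/472 = 942516223/1161297000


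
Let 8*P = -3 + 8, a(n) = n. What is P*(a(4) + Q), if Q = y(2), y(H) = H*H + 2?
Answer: 25/4 ≈ 6.2500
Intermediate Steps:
y(H) = 2 + H**2 (y(H) = H**2 + 2 = 2 + H**2)
Q = 6 (Q = 2 + 2**2 = 2 + 4 = 6)
P = 5/8 (P = (-3 + 8)/8 = (1/8)*5 = 5/8 ≈ 0.62500)
P*(a(4) + Q) = 5*(4 + 6)/8 = (5/8)*10 = 25/4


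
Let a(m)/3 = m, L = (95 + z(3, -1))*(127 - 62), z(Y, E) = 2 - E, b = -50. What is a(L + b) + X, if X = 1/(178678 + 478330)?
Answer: 12456871681/657008 ≈ 18960.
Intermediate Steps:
L = 6370 (L = (95 + (2 - 1*(-1)))*(127 - 62) = (95 + (2 + 1))*65 = (95 + 3)*65 = 98*65 = 6370)
a(m) = 3*m
X = 1/657008 ≈ 1.5221e-6
a(L + b) + X = 3*(6370 - 50) + 1/657008 = 3*6320 + 1/657008 = 18960 + 1/657008 = 12456871681/657008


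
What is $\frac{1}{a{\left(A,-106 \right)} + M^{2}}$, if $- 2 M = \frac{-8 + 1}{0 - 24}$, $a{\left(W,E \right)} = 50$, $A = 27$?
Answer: $\frac{2304}{115249} \approx 0.019991$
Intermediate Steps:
$M = - \frac{7}{48}$ ($M = - \frac{\left(-8 + 1\right) \frac{1}{0 - 24}}{2} = - \frac{\left(-7\right) \frac{1}{-24}}{2} = - \frac{\left(-7\right) \left(- \frac{1}{24}\right)}{2} = \left(- \frac{1}{2}\right) \frac{7}{24} = - \frac{7}{48} \approx -0.14583$)
$\frac{1}{a{\left(A,-106 \right)} + M^{2}} = \frac{1}{50 + \left(- \frac{7}{48}\right)^{2}} = \frac{1}{50 + \frac{49}{2304}} = \frac{1}{\frac{115249}{2304}} = \frac{2304}{115249}$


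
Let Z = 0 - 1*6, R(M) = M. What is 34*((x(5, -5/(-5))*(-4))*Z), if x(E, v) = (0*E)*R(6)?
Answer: 0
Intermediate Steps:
Z = -6 (Z = 0 - 6 = -6)
x(E, v) = 0 (x(E, v) = (0*E)*6 = 0*6 = 0)
34*((x(5, -5/(-5))*(-4))*Z) = 34*((0*(-4))*(-6)) = 34*(0*(-6)) = 34*0 = 0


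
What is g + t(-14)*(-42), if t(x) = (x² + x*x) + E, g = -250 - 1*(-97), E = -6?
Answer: -16365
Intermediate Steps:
g = -153 (g = -250 + 97 = -153)
t(x) = -6 + 2*x² (t(x) = (x² + x*x) - 6 = (x² + x²) - 6 = 2*x² - 6 = -6 + 2*x²)
g + t(-14)*(-42) = -153 + (-6 + 2*(-14)²)*(-42) = -153 + (-6 + 2*196)*(-42) = -153 + (-6 + 392)*(-42) = -153 + 386*(-42) = -153 - 16212 = -16365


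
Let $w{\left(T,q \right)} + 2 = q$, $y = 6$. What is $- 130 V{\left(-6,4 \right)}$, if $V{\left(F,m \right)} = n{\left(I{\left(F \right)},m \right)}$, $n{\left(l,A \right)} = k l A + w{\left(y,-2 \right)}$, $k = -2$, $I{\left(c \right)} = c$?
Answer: $-5720$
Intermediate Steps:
$w{\left(T,q \right)} = -2 + q$
$n{\left(l,A \right)} = -4 - 2 A l$ ($n{\left(l,A \right)} = - 2 l A - 4 = - 2 A l - 4 = -4 - 2 A l$)
$V{\left(F,m \right)} = -4 - 2 F m$ ($V{\left(F,m \right)} = -4 - 2 m F = -4 - 2 F m$)
$- 130 V{\left(-6,4 \right)} = - 130 \left(-4 - \left(-12\right) 4\right) = - 130 \left(-4 + 48\right) = \left(-130\right) 44 = -5720$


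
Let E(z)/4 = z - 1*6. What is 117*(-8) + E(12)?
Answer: -912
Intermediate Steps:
E(z) = -24 + 4*z (E(z) = 4*(z - 1*6) = 4*(z - 6) = 4*(-6 + z) = -24 + 4*z)
117*(-8) + E(12) = 117*(-8) + (-24 + 4*12) = -936 + (-24 + 48) = -936 + 24 = -912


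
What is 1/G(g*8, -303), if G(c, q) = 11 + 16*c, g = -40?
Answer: -1/5109 ≈ -0.00019573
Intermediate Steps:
1/G(g*8, -303) = 1/(11 + 16*(-40*8)) = 1/(11 + 16*(-320)) = 1/(11 - 5120) = 1/(-5109) = -1/5109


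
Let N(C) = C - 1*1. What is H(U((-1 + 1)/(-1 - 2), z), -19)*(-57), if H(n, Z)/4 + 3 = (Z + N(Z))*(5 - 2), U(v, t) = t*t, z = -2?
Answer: 27360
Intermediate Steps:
N(C) = -1 + C (N(C) = C - 1 = -1 + C)
U(v, t) = t**2
H(n, Z) = -24 + 24*Z (H(n, Z) = -12 + 4*((Z + (-1 + Z))*(5 - 2)) = -12 + 4*((-1 + 2*Z)*3) = -12 + 4*(-3 + 6*Z) = -12 + (-12 + 24*Z) = -24 + 24*Z)
H(U((-1 + 1)/(-1 - 2), z), -19)*(-57) = (-24 + 24*(-19))*(-57) = (-24 - 456)*(-57) = -480*(-57) = 27360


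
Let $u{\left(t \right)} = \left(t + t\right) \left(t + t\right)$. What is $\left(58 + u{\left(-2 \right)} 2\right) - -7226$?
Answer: $7316$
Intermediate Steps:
$u{\left(t \right)} = 4 t^{2}$ ($u{\left(t \right)} = 2 t 2 t = 4 t^{2}$)
$\left(58 + u{\left(-2 \right)} 2\right) - -7226 = \left(58 + 4 \left(-2\right)^{2} \cdot 2\right) - -7226 = \left(58 + 4 \cdot 4 \cdot 2\right) + 7226 = \left(58 + 16 \cdot 2\right) + 7226 = \left(58 + 32\right) + 7226 = 90 + 7226 = 7316$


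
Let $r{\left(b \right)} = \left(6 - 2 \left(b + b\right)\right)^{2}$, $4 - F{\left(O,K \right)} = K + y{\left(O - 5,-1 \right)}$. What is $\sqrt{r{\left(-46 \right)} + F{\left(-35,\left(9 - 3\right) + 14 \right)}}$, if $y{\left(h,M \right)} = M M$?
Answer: $\sqrt{36083} \approx 189.96$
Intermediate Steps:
$y{\left(h,M \right)} = M^{2}$
$F{\left(O,K \right)} = 3 - K$ ($F{\left(O,K \right)} = 4 - \left(K + \left(-1\right)^{2}\right) = 4 - \left(K + 1\right) = 4 - \left(1 + K\right) = 3 - K$)
$r{\left(b \right)} = \left(6 - 4 b\right)^{2}$ ($r{\left(b \right)} = \left(6 - 2 \cdot 2 b\right)^{2} = \left(6 - 4 b\right)^{2}$)
$\sqrt{r{\left(-46 \right)} + F{\left(-35,\left(9 - 3\right) + 14 \right)}} = \sqrt{4 \left(-3 + 2 \left(-46\right)\right)^{2} + \left(3 - \left(\left(9 - 3\right) + 14\right)\right)} = \sqrt{4 \left(-3 - 92\right)^{2} + \left(3 - \left(6 + 14\right)\right)} = \sqrt{4 \left(-95\right)^{2} + \left(3 - 20\right)} = \sqrt{4 \cdot 9025 + \left(3 - 20\right)} = \sqrt{36100 - 17} = \sqrt{36083}$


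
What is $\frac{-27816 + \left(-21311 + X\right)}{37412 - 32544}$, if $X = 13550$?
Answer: $- \frac{35577}{4868} \approx -7.3083$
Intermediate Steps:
$\frac{-27816 + \left(-21311 + X\right)}{37412 - 32544} = \frac{-27816 + \left(-21311 + 13550\right)}{37412 - 32544} = \frac{-27816 - 7761}{4868} = \left(-35577\right) \frac{1}{4868} = - \frac{35577}{4868}$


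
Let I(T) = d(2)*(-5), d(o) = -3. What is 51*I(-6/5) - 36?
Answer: 729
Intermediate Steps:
I(T) = 15 (I(T) = -3*(-5) = 15)
51*I(-6/5) - 36 = 51*15 - 36 = 765 - 36 = 729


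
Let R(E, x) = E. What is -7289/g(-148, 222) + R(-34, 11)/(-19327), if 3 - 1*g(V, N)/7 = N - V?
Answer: 20137407/7093009 ≈ 2.8391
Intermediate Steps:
g(V, N) = 21 - 7*N + 7*V (g(V, N) = 21 - 7*(N - V) = 21 + (-7*N + 7*V) = 21 - 7*N + 7*V)
-7289/g(-148, 222) + R(-34, 11)/(-19327) = -7289/(21 - 7*222 + 7*(-148)) - 34/(-19327) = -7289/(21 - 1554 - 1036) - 34*(-1/19327) = -7289/(-2569) + 34/19327 = -7289*(-1/2569) + 34/19327 = 7289/2569 + 34/19327 = 20137407/7093009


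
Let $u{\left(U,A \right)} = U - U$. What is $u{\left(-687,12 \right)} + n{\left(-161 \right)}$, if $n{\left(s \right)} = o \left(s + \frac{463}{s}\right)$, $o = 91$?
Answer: $- \frac{342992}{23} \approx -14913.0$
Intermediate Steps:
$u{\left(U,A \right)} = 0$
$n{\left(s \right)} = 91 s + \frac{42133}{s}$ ($n{\left(s \right)} = 91 \left(s + \frac{463}{s}\right) = 91 s + \frac{42133}{s}$)
$u{\left(-687,12 \right)} + n{\left(-161 \right)} = 0 + \left(91 \left(-161\right) + \frac{42133}{-161}\right) = 0 + \left(-14651 + 42133 \left(- \frac{1}{161}\right)\right) = 0 - \frac{342992}{23} = - \frac{342992}{23}$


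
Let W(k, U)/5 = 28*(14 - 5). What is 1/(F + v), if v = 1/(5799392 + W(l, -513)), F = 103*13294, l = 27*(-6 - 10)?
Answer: 5800652/7942728371865 ≈ 7.3031e-7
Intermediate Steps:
l = -432 (l = 27*(-16) = -432)
W(k, U) = 1260 (W(k, U) = 5*(28*(14 - 5)) = 5*(28*9) = 5*252 = 1260)
F = 1369282
v = 1/5800652 (v = 1/(5799392 + 1260) = 1/5800652 ≈ 1.7239e-7)
1/(F + v) = 1/(1369282 + 1/5800652) = 1/(7942728371865/5800652) = 5800652/7942728371865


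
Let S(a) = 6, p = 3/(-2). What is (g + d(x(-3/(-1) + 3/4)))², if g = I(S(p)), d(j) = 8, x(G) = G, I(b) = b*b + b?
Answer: 2500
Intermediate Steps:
p = -3/2 (p = 3*(-½) = -3/2 ≈ -1.5000)
I(b) = b + b² (I(b) = b² + b = b + b²)
g = 42 (g = 6*(1 + 6) = 6*7 = 42)
(g + d(x(-3/(-1) + 3/4)))² = (42 + 8)² = 50² = 2500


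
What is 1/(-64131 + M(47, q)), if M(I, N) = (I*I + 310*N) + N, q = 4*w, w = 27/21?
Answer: -7/422258 ≈ -1.6578e-5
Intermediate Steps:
w = 9/7 (w = 27*(1/21) = 9/7 ≈ 1.2857)
q = 36/7 (q = 4*(9/7) = 36/7 ≈ 5.1429)
M(I, N) = I**2 + 311*N (M(I, N) = (I**2 + 310*N) + N = I**2 + 311*N)
1/(-64131 + M(47, q)) = 1/(-64131 + (47**2 + 311*(36/7))) = 1/(-64131 + (2209 + 11196/7)) = 1/(-64131 + 26659/7) = 1/(-422258/7) = -7/422258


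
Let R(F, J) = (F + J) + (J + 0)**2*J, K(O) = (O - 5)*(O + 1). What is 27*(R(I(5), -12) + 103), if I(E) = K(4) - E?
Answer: -44469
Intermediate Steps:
K(O) = (1 + O)*(-5 + O) (K(O) = (-5 + O)*(1 + O) = (1 + O)*(-5 + O))
I(E) = -5 - E (I(E) = (-5 + 4**2 - 4*4) - E = (-5 + 16 - 16) - E = -5 - E)
R(F, J) = F + J + J**3 (R(F, J) = (F + J) + J**2*J = (F + J) + J**3 = F + J + J**3)
27*(R(I(5), -12) + 103) = 27*(((-5 - 1*5) - 12 + (-12)**3) + 103) = 27*(((-5 - 5) - 12 - 1728) + 103) = 27*((-10 - 12 - 1728) + 103) = 27*(-1750 + 103) = 27*(-1647) = -44469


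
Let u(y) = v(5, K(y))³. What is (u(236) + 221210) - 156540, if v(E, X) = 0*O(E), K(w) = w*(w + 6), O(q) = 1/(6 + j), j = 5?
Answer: 64670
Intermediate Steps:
O(q) = 1/11 (O(q) = 1/(6 + 5) = 1/11)
K(w) = w*(6 + w)
v(E, X) = 0 (v(E, X) = 0*(1/11) = 0)
u(y) = 0 (u(y) = 0³ = 0)
(u(236) + 221210) - 156540 = (0 + 221210) - 156540 = 221210 - 156540 = 64670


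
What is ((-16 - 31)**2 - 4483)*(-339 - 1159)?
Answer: 3406452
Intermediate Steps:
((-16 - 31)**2 - 4483)*(-339 - 1159) = ((-47)**2 - 4483)*(-1498) = (2209 - 4483)*(-1498) = -2274*(-1498) = 3406452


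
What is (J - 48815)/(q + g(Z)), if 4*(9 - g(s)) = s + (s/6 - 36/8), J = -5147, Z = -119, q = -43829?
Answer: 323772/262705 ≈ 1.2325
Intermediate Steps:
g(s) = 81/8 - 7*s/24 (g(s) = 9 - (s + (s/6 - 36/8))/4 = 9 - (s + (s*(⅙) - 36*⅛))/4 = 9 - (s + (s/6 - 9/2))/4 = 9 - (s + (-9/2 + s/6))/4 = 9 - (-9/2 + 7*s/6)/4 = 9 + (9/8 - 7*s/24) = 81/8 - 7*s/24)
(J - 48815)/(q + g(Z)) = (-5147 - 48815)/(-43829 + (81/8 - 7/24*(-119))) = -53962/(-43829 + (81/8 + 833/24)) = -53962/(-43829 + 269/6) = -53962/(-262705/6) = -53962*(-6/262705) = 323772/262705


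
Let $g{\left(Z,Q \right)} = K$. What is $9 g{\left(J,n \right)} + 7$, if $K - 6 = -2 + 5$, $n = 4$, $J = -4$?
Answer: $88$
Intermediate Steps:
$K = 9$ ($K = 6 + \left(-2 + 5\right) = 6 + 3 = 9$)
$g{\left(Z,Q \right)} = 9$
$9 g{\left(J,n \right)} + 7 = 9 \cdot 9 + 7 = 81 + 7 = 88$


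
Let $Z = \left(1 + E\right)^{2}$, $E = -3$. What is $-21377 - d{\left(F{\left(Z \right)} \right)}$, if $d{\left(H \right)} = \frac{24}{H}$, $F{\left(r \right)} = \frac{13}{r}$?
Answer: $- \frac{277997}{13} \approx -21384.0$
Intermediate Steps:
$Z = 4$ ($Z = \left(1 - 3\right)^{2} = \left(-2\right)^{2} = 4$)
$-21377 - d{\left(F{\left(Z \right)} \right)} = -21377 - \frac{24}{13 \cdot \frac{1}{4}} = -21377 - \frac{24}{\frac{13}{4}} = -21377 - 24 \cdot \frac{4}{13} = -21377 - \frac{96}{13} = - \frac{277997}{13}$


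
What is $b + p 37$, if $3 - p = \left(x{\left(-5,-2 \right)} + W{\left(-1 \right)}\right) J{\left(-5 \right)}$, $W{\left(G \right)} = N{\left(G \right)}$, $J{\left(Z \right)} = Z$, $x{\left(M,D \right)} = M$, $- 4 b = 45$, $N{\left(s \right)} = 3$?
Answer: $- \frac{1081}{4} \approx -270.25$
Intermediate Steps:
$b = - \frac{45}{4}$ ($b = \left(- \frac{1}{4}\right) 45 = - \frac{45}{4} \approx -11.25$)
$W{\left(G \right)} = 3$
$p = -7$ ($p = 3 - \left(-5 + 3\right) \left(-5\right) = 3 - \left(-2\right) \left(-5\right) = 3 - 10 = -7$)
$b + p 37 = - \frac{45}{4} - 259 = - \frac{1081}{4}$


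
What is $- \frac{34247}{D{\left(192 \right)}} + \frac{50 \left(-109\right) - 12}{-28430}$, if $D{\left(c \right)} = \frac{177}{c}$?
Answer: $- \frac{31156389591}{838685} \approx -37149.0$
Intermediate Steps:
$- \frac{34247}{D{\left(192 \right)}} + \frac{50 \left(-109\right) - 12}{-28430} = - \frac{34247}{177 \cdot \frac{1}{192}} + \frac{50 \left(-109\right) - 12}{-28430} = - \frac{34247}{177 \cdot \frac{1}{192}} + \left(-5450 - 12\right) \left(- \frac{1}{28430}\right) = - \frac{34247}{\frac{59}{64}} - - \frac{2731}{14215} = \left(-34247\right) \frac{64}{59} + \frac{2731}{14215} = - \frac{2191808}{59} + \frac{2731}{14215} = - \frac{31156389591}{838685}$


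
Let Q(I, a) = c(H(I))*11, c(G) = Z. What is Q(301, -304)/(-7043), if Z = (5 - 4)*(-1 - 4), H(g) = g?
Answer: 55/7043 ≈ 0.0078092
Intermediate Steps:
Z = -5 (Z = 1*(-5) = -5)
c(G) = -5
Q(I, a) = -55 (Q(I, a) = -5*11 = -55)
Q(301, -304)/(-7043) = -55/(-7043) = -55*(-1/7043) = 55/7043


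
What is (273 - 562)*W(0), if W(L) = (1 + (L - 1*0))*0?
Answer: 0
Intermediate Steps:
W(L) = 0 (W(L) = (1 + (L + 0))*0 = (1 + L)*0 = 0)
(273 - 562)*W(0) = (273 - 562)*0 = -289*0 = 0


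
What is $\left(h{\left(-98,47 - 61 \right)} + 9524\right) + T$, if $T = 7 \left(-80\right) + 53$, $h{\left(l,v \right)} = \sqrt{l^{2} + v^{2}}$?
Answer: $9017 + 70 \sqrt{2} \approx 9116.0$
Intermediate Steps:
$T = -507$ ($T = -560 + 53 = -507$)
$\left(h{\left(-98,47 - 61 \right)} + 9524\right) + T = \left(\sqrt{\left(-98\right)^{2} + \left(47 - 61\right)^{2}} + 9524\right) - 507 = \left(\sqrt{9604 + \left(-14\right)^{2}} + 9524\right) - 507 = \left(\sqrt{9604 + 196} + 9524\right) - 507 = \left(\sqrt{9800} + 9524\right) - 507 = \left(70 \sqrt{2} + 9524\right) - 507 = \left(9524 + 70 \sqrt{2}\right) - 507 = 9017 + 70 \sqrt{2}$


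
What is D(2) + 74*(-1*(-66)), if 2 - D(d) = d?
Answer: 4884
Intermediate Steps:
D(d) = 2 - d
D(2) + 74*(-1*(-66)) = (2 - 1*2) + 74*(-1*(-66)) = (2 - 2) + 74*66 = 0 + 4884 = 4884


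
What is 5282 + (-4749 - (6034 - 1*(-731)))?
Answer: -6232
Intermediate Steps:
5282 + (-4749 - (6034 - 1*(-731))) = 5282 + (-4749 - (6034 + 731)) = 5282 + (-4749 - 1*6765) = 5282 + (-4749 - 6765) = 5282 - 11514 = -6232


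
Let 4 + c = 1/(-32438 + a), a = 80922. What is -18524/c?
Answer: 898117616/193935 ≈ 4631.0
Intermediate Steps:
c = -193935/48484 (c = -4 + 1/(-32438 + 80922) = -4 + 1/48484 = -193935/48484 ≈ -4.0000)
-18524/c = -18524/(-193935/48484) = -18524*(-48484/193935) = 898117616/193935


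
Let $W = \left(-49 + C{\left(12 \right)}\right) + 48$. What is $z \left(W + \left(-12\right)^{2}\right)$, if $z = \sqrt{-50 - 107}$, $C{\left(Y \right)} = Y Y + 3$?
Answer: $290 i \sqrt{157} \approx 3633.7 i$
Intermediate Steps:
$C{\left(Y \right)} = 3 + Y^{2}$ ($C{\left(Y \right)} = Y^{2} + 3 = 3 + Y^{2}$)
$z = i \sqrt{157}$ ($z = \sqrt{-157} = i \sqrt{157} \approx 12.53 i$)
$W = 146$ ($W = \left(-49 + \left(3 + 12^{2}\right)\right) + 48 = \left(-49 + \left(3 + 144\right)\right) + 48 = \left(-49 + 147\right) + 48 = 98 + 48 = 146$)
$z \left(W + \left(-12\right)^{2}\right) = i \sqrt{157} \left(146 + \left(-12\right)^{2}\right) = i \sqrt{157} \left(146 + 144\right) = i \sqrt{157} \cdot 290 = 290 i \sqrt{157}$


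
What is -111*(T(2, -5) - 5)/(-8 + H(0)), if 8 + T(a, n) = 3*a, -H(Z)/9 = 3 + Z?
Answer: -111/5 ≈ -22.200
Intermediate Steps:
H(Z) = -27 - 9*Z (H(Z) = -9*(3 + Z) = -27 - 9*Z)
T(a, n) = -8 + 3*a
-111*(T(2, -5) - 5)/(-8 + H(0)) = -111*((-8 + 3*2) - 5)/(-8 + (-27 - 9*0)) = -111*((-8 + 6) - 5)/(-8 + (-27 + 0)) = -111*(-2 - 5)/(-8 - 27) = -(-777)/(-35) = -(-777)*(-1)/35 = -111*1/5 = -111/5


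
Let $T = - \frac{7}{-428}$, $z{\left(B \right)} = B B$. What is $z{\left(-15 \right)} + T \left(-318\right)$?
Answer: $\frac{47037}{214} \approx 219.8$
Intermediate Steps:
$z{\left(B \right)} = B^{2}$
$T = \frac{7}{428}$ ($T = \left(-7\right) \left(- \frac{1}{428}\right) = \frac{7}{428} \approx 0.016355$)
$z{\left(-15 \right)} + T \left(-318\right) = \left(-15\right)^{2} + \frac{7}{428} \left(-318\right) = 225 - \frac{1113}{214} = \frac{47037}{214}$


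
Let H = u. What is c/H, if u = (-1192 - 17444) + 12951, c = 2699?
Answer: -2699/5685 ≈ -0.47476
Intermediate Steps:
u = -5685 (u = -18636 + 12951 = -5685)
H = -5685
c/H = 2699/(-5685) = 2699*(-1/5685) = -2699/5685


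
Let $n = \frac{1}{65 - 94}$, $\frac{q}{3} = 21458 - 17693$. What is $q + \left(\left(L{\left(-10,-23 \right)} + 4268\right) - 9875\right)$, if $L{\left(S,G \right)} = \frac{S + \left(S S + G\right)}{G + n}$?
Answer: $\frac{3797641}{668} \approx 5685.1$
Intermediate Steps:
$q = 11295$ ($q = 3 \left(21458 - 17693\right) = 3 \cdot 3765 = 11295$)
$n = - \frac{1}{29}$ ($n = \frac{1}{-29} = - \frac{1}{29} \approx -0.034483$)
$L{\left(S,G \right)} = \frac{G + S + S^{2}}{- \frac{1}{29} + G}$ ($L{\left(S,G \right)} = \frac{S + \left(S S + G\right)}{G - \frac{1}{29}} = \frac{S + \left(S^{2} + G\right)}{- \frac{1}{29} + G} = \frac{S + \left(G + S^{2}\right)}{- \frac{1}{29} + G} = \frac{G + S + S^{2}}{- \frac{1}{29} + G}$)
$q + \left(\left(L{\left(-10,-23 \right)} + 4268\right) - 9875\right) = 11295 - \left(5607 - \frac{29 \left(-23 - 10 + \left(-10\right)^{2}\right)}{-1 + 29 \left(-23\right)}\right) = 11295 - \left(5607 - \frac{29 \left(-23 - 10 + 100\right)}{-1 - 667}\right) = 11295 - \left(5607 - 29 \frac{1}{-668} \cdot 67\right) = 11295 - \left(5607 + \frac{1943}{668}\right) = 11295 + \left(\left(- \frac{1943}{668} + 4268\right) - 9875\right) = 11295 + \left(\frac{2849081}{668} - 9875\right) = 11295 - \frac{3747419}{668} = \frac{3797641}{668}$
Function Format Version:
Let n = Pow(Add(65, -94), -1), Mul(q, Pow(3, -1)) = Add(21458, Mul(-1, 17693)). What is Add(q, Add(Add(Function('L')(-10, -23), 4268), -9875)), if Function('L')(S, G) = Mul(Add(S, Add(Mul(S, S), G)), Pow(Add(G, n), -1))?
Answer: Rational(3797641, 668) ≈ 5685.1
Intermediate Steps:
q = 11295 (q = Mul(3, Add(21458, Mul(-1, 17693))) = Mul(3, Add(21458, -17693)) = Mul(3, 3765) = 11295)
n = Rational(-1, 29) (n = Pow(-29, -1) = Rational(-1, 29) ≈ -0.034483)
Function('L')(S, G) = Mul(Pow(Add(Rational(-1, 29), G), -1), Add(G, S, Pow(S, 2))) (Function('L')(S, G) = Mul(Add(S, Add(Mul(S, S), G)), Pow(Add(G, Rational(-1, 29)), -1)) = Mul(Add(S, Add(Pow(S, 2), G)), Pow(Add(Rational(-1, 29), G), -1)) = Mul(Add(S, Add(G, Pow(S, 2))), Pow(Add(Rational(-1, 29), G), -1)) = Mul(Add(G, S, Pow(S, 2)), Pow(Add(Rational(-1, 29), G), -1)) = Mul(Pow(Add(Rational(-1, 29), G), -1), Add(G, S, Pow(S, 2))))
Add(q, Add(Add(Function('L')(-10, -23), 4268), -9875)) = Add(11295, Add(Add(Mul(29, Pow(Add(-1, Mul(29, -23)), -1), Add(-23, -10, Pow(-10, 2))), 4268), -9875)) = Add(11295, Add(Add(Mul(29, Pow(Add(-1, -667), -1), Add(-23, -10, 100)), 4268), -9875)) = Add(11295, Add(Add(Mul(29, Pow(-668, -1), 67), 4268), -9875)) = Add(11295, Add(Add(Mul(29, Rational(-1, 668), 67), 4268), -9875)) = Add(11295, Add(Add(Rational(-1943, 668), 4268), -9875)) = Add(11295, Add(Rational(2849081, 668), -9875)) = Add(11295, Rational(-3747419, 668)) = Rational(3797641, 668)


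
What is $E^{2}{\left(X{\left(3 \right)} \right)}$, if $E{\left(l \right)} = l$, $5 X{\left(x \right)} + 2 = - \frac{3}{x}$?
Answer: $\frac{9}{25} \approx 0.36$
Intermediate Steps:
$X{\left(x \right)} = - \frac{2}{5} - \frac{3}{5 x}$ ($X{\left(x \right)} = - \frac{2}{5} + \frac{\left(-3\right) \frac{1}{x}}{5} = - \frac{2}{5} - \frac{3}{5 x}$)
$E^{2}{\left(X{\left(3 \right)} \right)} = \left(\frac{-3 - 6}{5 \cdot 3}\right)^{2} = \left(\frac{1}{5} \cdot \frac{1}{3} \left(-3 - 6\right)\right)^{2} = \left(\frac{1}{5} \cdot \frac{1}{3} \left(-9\right)\right)^{2} = \left(- \frac{3}{5}\right)^{2} = \frac{9}{25}$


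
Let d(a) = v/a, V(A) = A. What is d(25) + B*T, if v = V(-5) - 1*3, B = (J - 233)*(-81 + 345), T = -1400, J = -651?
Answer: 8168159992/25 ≈ 3.2673e+8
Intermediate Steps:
B = -233376 (B = (-651 - 233)*(-81 + 345) = -884*264 = -233376)
v = -8 (v = -5 - 1*3 = -5 - 3 = -8)
d(a) = -8/a
d(25) + B*T = -8/25 - 233376*(-1400) = -8*1/25 + 326726400 = -8/25 + 326726400 = 8168159992/25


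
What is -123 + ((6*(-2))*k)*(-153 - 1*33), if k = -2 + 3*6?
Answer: 35589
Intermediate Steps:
k = 16 (k = -2 + 18 = 16)
-123 + ((6*(-2))*k)*(-153 - 1*33) = -123 + ((6*(-2))*16)*(-153 - 1*33) = -123 + (-12*16)*(-153 - 33) = -123 - 192*(-186) = -123 + 35712 = 35589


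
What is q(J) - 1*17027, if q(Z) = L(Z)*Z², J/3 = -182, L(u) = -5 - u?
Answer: 161263729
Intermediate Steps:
J = -546 (J = 3*(-182) = -546)
q(Z) = Z²*(-5 - Z) (q(Z) = (-5 - Z)*Z² = Z²*(-5 - Z))
q(J) - 1*17027 = (-546)²*(-5 - 1*(-546)) - 1*17027 = 298116*(-5 + 546) - 17027 = 298116*541 - 17027 = 161280756 - 17027 = 161263729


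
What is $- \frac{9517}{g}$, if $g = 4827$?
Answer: $- \frac{9517}{4827} \approx -1.9716$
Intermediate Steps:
$- \frac{9517}{g} = - \frac{9517}{4827}$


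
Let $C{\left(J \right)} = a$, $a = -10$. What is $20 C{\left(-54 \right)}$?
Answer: $-200$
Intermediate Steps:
$C{\left(J \right)} = -10$
$20 C{\left(-54 \right)} = 20 \left(-10\right) = -200$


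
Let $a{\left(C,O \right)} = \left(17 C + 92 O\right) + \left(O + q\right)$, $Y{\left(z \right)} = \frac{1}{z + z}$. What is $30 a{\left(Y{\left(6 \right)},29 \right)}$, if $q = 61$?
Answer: $\frac{165565}{2} \approx 82783.0$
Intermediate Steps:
$Y{\left(z \right)} = \frac{1}{2 z}$
$a{\left(C,O \right)} = 61 + 17 C + 93 O$ ($a{\left(C,O \right)} = \left(17 C + 92 O\right) + \left(O + 61\right) = \left(17 C + 92 O\right) + \left(61 + O\right) = 61 + 17 C + 93 O$)
$30 a{\left(Y{\left(6 \right)},29 \right)} = 30 \left(61 + 17 \frac{1}{2 \cdot 6} + 93 \cdot 29\right) = 30 \left(61 + 17 \cdot \frac{1}{2} \cdot \frac{1}{6} + 2697\right) = 30 \left(61 + 17 \cdot \frac{1}{12} + 2697\right) = 30 \left(61 + \frac{17}{12} + 2697\right) = 30 \cdot \frac{33113}{12} = \frac{165565}{2}$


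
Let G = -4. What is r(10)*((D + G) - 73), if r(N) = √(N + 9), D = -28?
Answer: -105*√19 ≈ -457.68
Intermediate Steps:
r(N) = √(9 + N)
r(10)*((D + G) - 73) = √(9 + 10)*((-28 - 4) - 73) = √19*(-32 - 73) = √19*(-105) = -105*√19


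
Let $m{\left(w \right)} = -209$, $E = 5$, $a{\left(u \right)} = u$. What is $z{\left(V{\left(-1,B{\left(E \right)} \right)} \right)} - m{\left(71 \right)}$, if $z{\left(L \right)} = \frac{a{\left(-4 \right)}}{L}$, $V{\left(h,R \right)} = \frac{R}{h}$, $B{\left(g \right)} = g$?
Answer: $\frac{1049}{5} \approx 209.8$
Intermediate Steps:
$z{\left(L \right)} = - \frac{4}{L}$
$z{\left(V{\left(-1,B{\left(E \right)} \right)} \right)} - m{\left(71 \right)} = - \frac{4}{5 \frac{1}{-1}} - -209 = - \frac{4}{5 \left(-1\right)} + 209 = - \frac{4}{-5} + 209 = \left(-4\right) \left(- \frac{1}{5}\right) + 209 = \frac{4}{5} + 209 = \frac{1049}{5}$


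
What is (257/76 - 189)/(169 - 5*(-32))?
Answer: -14107/25004 ≈ -0.56419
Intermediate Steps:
(257/76 - 189)/(169 - 5*(-32)) = (257*(1/76) - 189)/(169 + 160) = (257/76 - 189)/329 = -14107/76*1/329 = -14107/25004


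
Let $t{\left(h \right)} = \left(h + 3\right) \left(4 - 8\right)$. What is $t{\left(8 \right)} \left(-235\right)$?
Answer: $10340$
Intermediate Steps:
$t{\left(h \right)} = -12 - 4 h$ ($t{\left(h \right)} = \left(3 + h\right) \left(-4\right) = -12 - 4 h$)
$t{\left(8 \right)} \left(-235\right) = \left(-12 - 32\right) \left(-235\right) = \left(-44\right) \left(-235\right) = 10340$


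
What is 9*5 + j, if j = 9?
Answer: 54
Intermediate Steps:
9*5 + j = 9*5 + 9 = 45 + 9 = 54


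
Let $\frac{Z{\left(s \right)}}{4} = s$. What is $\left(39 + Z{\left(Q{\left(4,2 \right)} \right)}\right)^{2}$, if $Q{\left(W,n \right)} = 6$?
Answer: $3969$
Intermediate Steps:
$Z{\left(s \right)} = 4 s$
$\left(39 + Z{\left(Q{\left(4,2 \right)} \right)}\right)^{2} = \left(39 + 4 \cdot 6\right)^{2} = \left(39 + 24\right)^{2} = 63^{2} = 3969$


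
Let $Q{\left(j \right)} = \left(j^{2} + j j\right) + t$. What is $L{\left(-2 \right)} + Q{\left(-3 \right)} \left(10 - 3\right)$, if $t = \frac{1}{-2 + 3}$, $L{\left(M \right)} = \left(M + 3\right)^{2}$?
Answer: $134$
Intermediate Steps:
$L{\left(M \right)} = \left(3 + M\right)^{2}$
$t = 1$ ($t = 1^{-1} = 1$)
$Q{\left(j \right)} = 1 + 2 j^{2}$ ($Q{\left(j \right)} = \left(j^{2} + j j\right) + 1 = \left(j^{2} + j^{2}\right) + 1 = 2 j^{2} + 1 = 1 + 2 j^{2}$)
$L{\left(-2 \right)} + Q{\left(-3 \right)} \left(10 - 3\right) = \left(3 - 2\right)^{2} + \left(1 + 2 \left(-3\right)^{2}\right) \left(10 - 3\right) = 1^{2} + \left(1 + 2 \cdot 9\right) 7 = 1 + \left(1 + 18\right) 7 = 1 + 19 \cdot 7 = 1 + 133 = 134$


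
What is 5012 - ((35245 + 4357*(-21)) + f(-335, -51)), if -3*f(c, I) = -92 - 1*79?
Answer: 61207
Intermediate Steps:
f(c, I) = 57 (f(c, I) = -(-92 - 1*79)/3 = -(-92 - 79)/3 = -1/3*(-171) = 57)
5012 - ((35245 + 4357*(-21)) + f(-335, -51)) = 5012 - ((35245 + 4357*(-21)) + 57) = 5012 - ((35245 - 91497) + 57) = 5012 - (-56252 + 57) = 5012 - 1*(-56195) = 5012 + 56195 = 61207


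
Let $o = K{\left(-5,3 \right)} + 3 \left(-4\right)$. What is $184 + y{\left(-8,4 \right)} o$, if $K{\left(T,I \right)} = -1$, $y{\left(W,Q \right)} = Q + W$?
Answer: $236$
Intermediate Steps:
$o = -13$ ($o = -1 + 3 \left(-4\right) = -1 - 12 = -13$)
$184 + y{\left(-8,4 \right)} o = 184 + \left(4 - 8\right) \left(-13\right) = 184 - -52 = 184 + 52 = 236$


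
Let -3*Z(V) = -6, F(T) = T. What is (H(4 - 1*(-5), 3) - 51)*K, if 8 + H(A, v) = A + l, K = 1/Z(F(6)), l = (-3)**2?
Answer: -41/2 ≈ -20.500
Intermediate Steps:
Z(V) = 2 (Z(V) = -1/3*(-6) = 2)
l = 9
K = 1/2 ≈ 0.50000
H(A, v) = 1 + A (H(A, v) = -8 + (A + 9) = -8 + (9 + A) = 1 + A)
(H(4 - 1*(-5), 3) - 51)*K = ((1 + (4 - 1*(-5))) - 51)*(1/2) = ((1 + (4 + 5)) - 51)*(1/2) = ((1 + 9) - 51)*(1/2) = (10 - 51)*(1/2) = -41*1/2 = -41/2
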